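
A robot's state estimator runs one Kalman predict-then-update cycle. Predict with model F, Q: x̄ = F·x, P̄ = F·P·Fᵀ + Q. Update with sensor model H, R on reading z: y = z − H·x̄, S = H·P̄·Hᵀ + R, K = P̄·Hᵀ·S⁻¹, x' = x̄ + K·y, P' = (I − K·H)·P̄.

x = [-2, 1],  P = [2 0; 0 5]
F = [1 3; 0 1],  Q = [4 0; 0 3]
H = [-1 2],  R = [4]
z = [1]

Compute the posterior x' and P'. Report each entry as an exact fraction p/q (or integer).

x̄ = F·x = [1, 1]
P̄ = F·P·Fᵀ + Q = [51 15; 15 8]
y = z − H·x̄ = [0]
S = H·P̄·Hᵀ + R = [27]
K = P̄·Hᵀ·S⁻¹ = [-7/9; 1/27]
x' = x̄ + K·y = [1, 1]
P' = (I − K·H)·P̄ = [104/3 142/9; 142/9 215/27]

x' = [1, 1]
P' = [104/3 142/9; 142/9 215/27]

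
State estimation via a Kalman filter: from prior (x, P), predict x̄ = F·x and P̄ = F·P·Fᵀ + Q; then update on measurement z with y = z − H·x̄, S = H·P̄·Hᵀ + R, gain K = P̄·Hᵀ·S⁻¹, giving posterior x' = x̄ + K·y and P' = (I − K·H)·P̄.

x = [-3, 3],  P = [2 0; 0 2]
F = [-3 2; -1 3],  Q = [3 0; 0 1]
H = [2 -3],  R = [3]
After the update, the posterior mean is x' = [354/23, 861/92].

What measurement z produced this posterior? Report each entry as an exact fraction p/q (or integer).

z = [3]

x̄ = F·x = [15, 12]
P̄ = F·P·Fᵀ + Q = [29 18; 18 21]
S = H·P̄·Hᵀ + R = [92]
K = P̄·Hᵀ·S⁻¹ = [1/23; -27/92]
x' − x̄ = [9/23, -243/92] = K·y
y = (KᵀK)⁻¹·Kᵀ·(x' − x̄) = [9]
z = y + H·x̄ = [9] + [-6] = [3]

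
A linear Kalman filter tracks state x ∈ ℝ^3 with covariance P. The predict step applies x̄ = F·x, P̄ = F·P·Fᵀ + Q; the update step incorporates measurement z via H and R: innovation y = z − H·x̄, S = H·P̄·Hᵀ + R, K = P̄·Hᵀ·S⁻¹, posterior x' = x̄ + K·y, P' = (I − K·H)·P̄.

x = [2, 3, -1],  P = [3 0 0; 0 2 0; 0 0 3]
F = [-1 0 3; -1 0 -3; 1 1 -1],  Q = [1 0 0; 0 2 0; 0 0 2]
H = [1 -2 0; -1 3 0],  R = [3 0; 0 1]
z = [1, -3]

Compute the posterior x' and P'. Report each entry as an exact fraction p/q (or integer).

x' = [-5452/2063, -3849/2063, 11022/2063]
P' = [12989/2063 4504/2063 -8598/2063; 4504/2063 1760/2063 -3030/2063; -8598/2063 -3030/2063 15086/2063]

x̄ = F·x = [-5, 1, 6]
P̄ = F·P·Fᵀ + Q = [31 -24 -12; -24 32 6; -12 6 10]
y = z − H·x̄ = [8, -11]
S = H·P̄·Hᵀ + R = [258 -343; -343 464]
K = P̄·Hᵀ·S⁻¹ = [1327/2063 523/2063; 328/2063 776/2063; -846/2063 -492/2063]
x' = x̄ + K·y = [-5452/2063, -3849/2063, 11022/2063]
P' = (I − K·H)·P̄ = [12989/2063 4504/2063 -8598/2063; 4504/2063 1760/2063 -3030/2063; -8598/2063 -3030/2063 15086/2063]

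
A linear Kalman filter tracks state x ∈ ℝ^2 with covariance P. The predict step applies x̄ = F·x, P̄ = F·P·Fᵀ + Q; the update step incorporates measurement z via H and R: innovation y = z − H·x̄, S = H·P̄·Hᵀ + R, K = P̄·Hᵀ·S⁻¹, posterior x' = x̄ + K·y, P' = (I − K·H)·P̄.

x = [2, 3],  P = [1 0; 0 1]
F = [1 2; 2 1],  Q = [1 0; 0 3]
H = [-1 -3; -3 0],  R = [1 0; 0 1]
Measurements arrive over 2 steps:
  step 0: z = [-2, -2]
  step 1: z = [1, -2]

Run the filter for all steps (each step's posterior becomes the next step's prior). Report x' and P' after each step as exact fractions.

step 0: x̄ = F·x = [8, 7]
step 0: P̄ = F·P·Fᵀ + Q = [6 4; 4 8]
step 0: y = z − H·x̄ = [27, 22]
step 0: S = H·P̄·Hᵀ + R = [103 54; 54 55]
step 0: K = P̄·Hᵀ·S⁻¹ = [-18/2749 -882/2749; -892/2749 276/2749]
step 0: x' = x̄ + K·y = [2102/2749, 1231/2749]
step 0: P' = (I − K·H)·P̄ = [294/2749 -92/2749; -92/2749 328/2749]
step 1: x̄ = F·x = [4564/2749, 5435/2749]
step 1: P̄ = F·P·Fᵀ + Q = [3987/2749 784/2749; 784/2749 9383/2749]
step 1: y = z − H·x̄ = [23618/2749, 8194/2749]
step 1: S = H·P̄·Hᵀ + R = [95887/2749 19017/2749; 19017/2749 38632/2749]
step 1: K = P̄·Hᵀ·S⁻¹ = [-6339/1215955 -373356/1215955; -390328/1215955 118113/1215955]
step 1: x' = x̄ + K·y = [851446/1215955, -597393/1215955]
step 1: P' = (I − K·H)·P̄ = [124452/1215955 -39371/1215955; -39371/1215955 143233/1215955]

step 0: x' = [2102/2749, 1231/2749], P' = [294/2749 -92/2749; -92/2749 328/2749]
step 1: x' = [851446/1215955, -597393/1215955], P' = [124452/1215955 -39371/1215955; -39371/1215955 143233/1215955]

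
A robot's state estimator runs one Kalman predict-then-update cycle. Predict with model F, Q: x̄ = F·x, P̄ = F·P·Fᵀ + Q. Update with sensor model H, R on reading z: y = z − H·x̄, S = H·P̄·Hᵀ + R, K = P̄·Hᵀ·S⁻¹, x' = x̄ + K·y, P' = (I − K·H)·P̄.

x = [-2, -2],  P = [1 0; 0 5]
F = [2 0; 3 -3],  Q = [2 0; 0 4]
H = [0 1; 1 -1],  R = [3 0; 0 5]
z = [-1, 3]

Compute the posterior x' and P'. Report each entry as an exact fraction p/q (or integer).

x' = [-1250/773, -1694/773]
P' = [2586/773 1026/773; 1026/773 1806/773]

x̄ = F·x = [-4, 0]
P̄ = F·P·Fᵀ + Q = [6 6; 6 58]
y = z − H·x̄ = [-1, 7]
S = H·P̄·Hᵀ + R = [61 -52; -52 57]
K = P̄·Hᵀ·S⁻¹ = [342/773 312/773; 602/773 -156/773]
x' = x̄ + K·y = [-1250/773, -1694/773]
P' = (I − K·H)·P̄ = [2586/773 1026/773; 1026/773 1806/773]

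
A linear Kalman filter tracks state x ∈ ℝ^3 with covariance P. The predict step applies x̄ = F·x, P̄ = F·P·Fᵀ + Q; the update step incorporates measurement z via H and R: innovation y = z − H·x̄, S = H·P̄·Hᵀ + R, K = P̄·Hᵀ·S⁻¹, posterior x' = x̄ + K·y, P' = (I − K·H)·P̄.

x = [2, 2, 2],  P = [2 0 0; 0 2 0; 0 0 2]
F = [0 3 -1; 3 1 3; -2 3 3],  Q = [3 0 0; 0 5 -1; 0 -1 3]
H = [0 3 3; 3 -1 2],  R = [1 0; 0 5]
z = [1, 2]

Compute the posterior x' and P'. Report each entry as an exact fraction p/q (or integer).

x' = [451126/153817, 389006/153817, -334204/153817]
P' = [1050476/153817 1003647/153817 -1004513/153817; 1003647/153817 1048852/153817 -1038392/153817; -1004513/153817 -1038392/153817 3135008/461451]

x̄ = F·x = [4, 14, 8]
P̄ = F·P·Fᵀ + Q = [23 0 12; 0 43 11; 12 11 47]
y = z − H·x̄ = [-65, -12]
S = H·P̄·Hᵀ + R = [1009 294; 294 543]
K = P̄·Hᵀ·S⁻¹ = [-2598/153817 27751/153817; 31380/153817 -22939/153817; 19832/153817 68915/461451]
x' = x̄ + K·y = [451126/153817, 389006/153817, -334204/153817]
P' = (I − K·H)·P̄ = [1050476/153817 1003647/153817 -1004513/153817; 1003647/153817 1048852/153817 -1038392/153817; -1004513/153817 -1038392/153817 3135008/461451]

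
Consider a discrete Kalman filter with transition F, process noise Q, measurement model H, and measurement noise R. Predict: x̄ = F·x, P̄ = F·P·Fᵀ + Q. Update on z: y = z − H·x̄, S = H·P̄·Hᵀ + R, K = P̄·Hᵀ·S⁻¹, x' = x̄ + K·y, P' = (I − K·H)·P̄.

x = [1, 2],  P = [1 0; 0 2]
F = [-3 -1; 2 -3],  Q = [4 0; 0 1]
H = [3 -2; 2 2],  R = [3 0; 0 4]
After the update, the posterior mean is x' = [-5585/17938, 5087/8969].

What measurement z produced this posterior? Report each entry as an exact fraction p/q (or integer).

z = [-2, 1]

x̄ = F·x = [-5, -4]
P̄ = F·P·Fᵀ + Q = [15 0; 0 23]
S = H·P̄·Hᵀ + R = [230 -2; -2 156]
K = P̄·Hᵀ·S⁻¹ = [1770/8969 3495/17938; -1771/8969 2622/8969]
x' − x̄ = [84105/17938, 40963/8969] = K·y
y = (KᵀK)⁻¹·Kᵀ·(x' − x̄) = [5, 19]
z = y + H·x̄ = [5, 19] + [-7, -18] = [-2, 1]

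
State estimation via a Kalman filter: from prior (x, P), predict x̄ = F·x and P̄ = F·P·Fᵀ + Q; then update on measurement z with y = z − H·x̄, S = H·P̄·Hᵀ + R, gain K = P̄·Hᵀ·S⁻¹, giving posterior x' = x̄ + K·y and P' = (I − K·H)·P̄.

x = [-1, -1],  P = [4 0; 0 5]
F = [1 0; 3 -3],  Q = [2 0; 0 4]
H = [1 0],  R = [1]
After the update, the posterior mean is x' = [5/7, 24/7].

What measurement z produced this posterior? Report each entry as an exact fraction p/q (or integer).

z = [1]

x̄ = F·x = [-1, 0]
P̄ = F·P·Fᵀ + Q = [6 12; 12 85]
S = H·P̄·Hᵀ + R = [7]
K = P̄·Hᵀ·S⁻¹ = [6/7; 12/7]
x' − x̄ = [12/7, 24/7] = K·y
y = (KᵀK)⁻¹·Kᵀ·(x' − x̄) = [2]
z = y + H·x̄ = [2] + [-1] = [1]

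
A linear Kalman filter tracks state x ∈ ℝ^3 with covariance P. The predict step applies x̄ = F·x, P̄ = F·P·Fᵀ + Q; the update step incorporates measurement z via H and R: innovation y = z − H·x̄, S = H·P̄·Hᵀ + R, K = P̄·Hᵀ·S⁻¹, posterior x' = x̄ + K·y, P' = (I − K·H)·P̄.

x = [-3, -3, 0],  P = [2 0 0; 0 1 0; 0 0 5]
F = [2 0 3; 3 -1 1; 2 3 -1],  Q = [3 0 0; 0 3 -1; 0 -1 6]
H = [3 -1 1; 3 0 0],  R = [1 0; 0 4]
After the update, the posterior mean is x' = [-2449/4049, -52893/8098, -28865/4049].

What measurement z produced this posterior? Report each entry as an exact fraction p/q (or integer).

x̄ = F·x = [-6, -6, -15]
P̄ = F·P·Fᵀ + Q = [56 27 -7; 27 27 3; -7 3 28]
S = H·P̄·Hᵀ + R = [350 402; 402 508]
K = P̄·Hᵀ·S⁻¹ = [134/4049 1233/4049; -1803/8098 1359/4049; 5237/8098 -4479/8098]
x' − x̄ = [21845/4049, -4305/8098, 31870/4049] = K·y
y = (KᵀK)⁻¹·Kᵀ·(x' − x̄) = [25, 15]
z = y + H·x̄ = [25, 15] + [-27, -18] = [-2, -3]

z = [-2, -3]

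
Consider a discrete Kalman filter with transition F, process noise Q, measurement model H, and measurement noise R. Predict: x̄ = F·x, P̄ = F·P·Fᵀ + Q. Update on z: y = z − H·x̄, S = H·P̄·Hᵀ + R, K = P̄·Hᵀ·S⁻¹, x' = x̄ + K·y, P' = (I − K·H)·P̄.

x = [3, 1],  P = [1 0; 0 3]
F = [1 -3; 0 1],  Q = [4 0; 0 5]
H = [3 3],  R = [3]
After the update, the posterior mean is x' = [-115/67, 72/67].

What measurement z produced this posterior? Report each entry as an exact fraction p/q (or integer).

x̄ = F·x = [0, 1]
P̄ = F·P·Fᵀ + Q = [32 -9; -9 8]
S = H·P̄·Hᵀ + R = [201]
K = P̄·Hᵀ·S⁻¹ = [23/67; -1/67]
x' − x̄ = [-115/67, 5/67] = K·y
y = (KᵀK)⁻¹·Kᵀ·(x' − x̄) = [-5]
z = y + H·x̄ = [-5] + [3] = [-2]

z = [-2]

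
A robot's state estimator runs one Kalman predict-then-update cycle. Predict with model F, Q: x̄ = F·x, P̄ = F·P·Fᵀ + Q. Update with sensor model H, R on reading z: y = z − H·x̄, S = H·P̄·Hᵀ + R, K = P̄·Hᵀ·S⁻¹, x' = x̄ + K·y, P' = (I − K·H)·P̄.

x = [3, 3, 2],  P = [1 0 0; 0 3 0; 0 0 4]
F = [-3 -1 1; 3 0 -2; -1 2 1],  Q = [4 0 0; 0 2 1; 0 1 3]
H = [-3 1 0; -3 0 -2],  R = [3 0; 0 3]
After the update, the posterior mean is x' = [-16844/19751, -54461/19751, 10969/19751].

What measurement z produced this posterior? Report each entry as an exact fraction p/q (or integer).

x̄ = F·x = [-10, 5, 5]
P̄ = F·P·Fᵀ + Q = [20 -17 1; -17 27 -10; 1 -10 20]
S = H·P̄·Hᵀ + R = [312 257; 257 275]
K = P̄·Hᵀ·S⁻¹ = [-5241/19751 445/19751; 3203/19751 2106/19751; 7476/19751 -10075/19751]
x' − x̄ = [180666/19751, -153216/19751, -87786/19751] = K·y
y = (KᵀK)⁻¹·Kᵀ·(x' − x̄) = [-36, -18]
z = y + H·x̄ = [-36, -18] + [35, 20] = [-1, 2]

z = [-1, 2]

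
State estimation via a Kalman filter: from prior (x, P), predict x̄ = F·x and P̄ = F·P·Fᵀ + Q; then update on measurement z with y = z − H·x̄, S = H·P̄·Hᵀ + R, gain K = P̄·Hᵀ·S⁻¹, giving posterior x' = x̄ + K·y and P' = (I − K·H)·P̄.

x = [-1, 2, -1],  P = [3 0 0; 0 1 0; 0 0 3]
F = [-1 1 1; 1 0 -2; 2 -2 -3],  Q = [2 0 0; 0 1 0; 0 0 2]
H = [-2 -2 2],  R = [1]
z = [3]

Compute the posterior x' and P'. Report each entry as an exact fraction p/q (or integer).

x̄ = F·x = [2, 1, -3]
P̄ = F·P·Fᵀ + Q = [9 -9 -17; -9 16 24; -17 24 45]
y = z − H·x̄ = [15]
S = H·P̄·Hᵀ + R = [153]
K = P̄·Hᵀ·S⁻¹ = [-2/9; 2/9; 76/153]
x' = x̄ + K·y = [-4/3, 13/3, 227/51]
P' = (I − K·H)·P̄ = [13/9 -13/9 -1/9; -13/9 76/9 64/9; -1/9 64/9 1109/153]

x' = [-4/3, 13/3, 227/51]
P' = [13/9 -13/9 -1/9; -13/9 76/9 64/9; -1/9 64/9 1109/153]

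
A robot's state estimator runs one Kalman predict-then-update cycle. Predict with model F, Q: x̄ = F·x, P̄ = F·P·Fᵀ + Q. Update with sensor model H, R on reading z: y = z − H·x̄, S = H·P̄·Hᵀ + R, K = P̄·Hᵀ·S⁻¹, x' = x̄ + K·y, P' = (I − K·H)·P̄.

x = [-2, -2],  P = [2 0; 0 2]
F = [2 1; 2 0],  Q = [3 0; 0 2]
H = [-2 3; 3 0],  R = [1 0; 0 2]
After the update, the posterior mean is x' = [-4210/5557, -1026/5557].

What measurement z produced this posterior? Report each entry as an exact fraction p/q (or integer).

z = [1, -2]

x̄ = F·x = [-6, -4]
P̄ = F·P·Fᵀ + Q = [13 8; 8 10]
S = H·P̄·Hᵀ + R = [47 -6; -6 119]
K = P̄·Hᵀ·S⁻¹ = [-4/5557 1821/5557; 1810/5557 1212/5557]
x' − x̄ = [29132/5557, 21202/5557] = K·y
y = (KᵀK)⁻¹·Kᵀ·(x' − x̄) = [1, 16]
z = y + H·x̄ = [1, 16] + [0, -18] = [1, -2]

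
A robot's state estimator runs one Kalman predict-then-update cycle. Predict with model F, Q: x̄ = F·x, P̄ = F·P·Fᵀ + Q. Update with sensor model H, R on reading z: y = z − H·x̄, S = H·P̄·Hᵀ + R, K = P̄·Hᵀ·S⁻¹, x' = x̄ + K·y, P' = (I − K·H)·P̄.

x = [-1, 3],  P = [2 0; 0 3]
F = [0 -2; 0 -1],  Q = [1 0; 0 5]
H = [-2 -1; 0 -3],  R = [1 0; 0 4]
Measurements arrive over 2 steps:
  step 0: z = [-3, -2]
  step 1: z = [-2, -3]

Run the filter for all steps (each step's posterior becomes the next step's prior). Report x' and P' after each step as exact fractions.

step 0: x̄ = F·x = [-6, -3]
step 0: P̄ = F·P·Fᵀ + Q = [13 6; 6 8]
step 0: y = z − H·x̄ = [-18, -11]
step 0: S = H·P̄·Hᵀ + R = [85 60; 60 76]
step 0: K = P̄·Hᵀ·S⁻¹ = [-26/55 3/22; -4/143 -42/143]
step 0: x' = x̄ + K·y = [111/110, 105/143]
step 0: P' = (I − K·H)·P̄ = [18/55 -2/11; -2/11 56/143]
step 1: x̄ = F·x = [-210/143, -105/143]
step 1: P̄ = F·P·Fᵀ + Q = [367/143 112/143; 112/143 771/143]
step 1: y = z − H·x̄ = [-811/143, -744/143]
step 1: S = H·P̄·Hᵀ + R = [2830/143 2985/143; 2985/143 7511/143]
step 1: K = P̄·Hᵀ·S⁻¹ = [-37422/86335 2202/17267; -796/17267 -5001/17267]
step 1: x' = x̄ + K·y = [28164/86335, 17855/17267]
step 1: P' = (I − K·H)·P̄ = [26051/86335 -2936/17267; -2936/17267 6668/17267]

step 0: x' = [111/110, 105/143], P' = [18/55 -2/11; -2/11 56/143]
step 1: x' = [28164/86335, 17855/17267], P' = [26051/86335 -2936/17267; -2936/17267 6668/17267]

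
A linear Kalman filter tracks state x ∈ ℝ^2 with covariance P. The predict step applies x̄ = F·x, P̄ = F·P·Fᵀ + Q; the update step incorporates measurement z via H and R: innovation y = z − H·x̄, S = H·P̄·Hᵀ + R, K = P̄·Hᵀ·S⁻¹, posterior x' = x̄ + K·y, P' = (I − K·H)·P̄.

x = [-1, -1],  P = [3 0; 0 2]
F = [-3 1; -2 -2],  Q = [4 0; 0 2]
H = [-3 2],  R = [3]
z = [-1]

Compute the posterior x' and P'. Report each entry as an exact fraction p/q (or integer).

x̄ = F·x = [2, 4]
P̄ = F·P·Fᵀ + Q = [33 14; 14 22]
y = z − H·x̄ = [-3]
S = H·P̄·Hᵀ + R = [220]
K = P̄·Hᵀ·S⁻¹ = [-71/220; 1/110]
x' = x̄ + K·y = [653/220, 437/110]
P' = (I − K·H)·P̄ = [2219/220 1611/110; 1611/110 1209/55]

x' = [653/220, 437/110]
P' = [2219/220 1611/110; 1611/110 1209/55]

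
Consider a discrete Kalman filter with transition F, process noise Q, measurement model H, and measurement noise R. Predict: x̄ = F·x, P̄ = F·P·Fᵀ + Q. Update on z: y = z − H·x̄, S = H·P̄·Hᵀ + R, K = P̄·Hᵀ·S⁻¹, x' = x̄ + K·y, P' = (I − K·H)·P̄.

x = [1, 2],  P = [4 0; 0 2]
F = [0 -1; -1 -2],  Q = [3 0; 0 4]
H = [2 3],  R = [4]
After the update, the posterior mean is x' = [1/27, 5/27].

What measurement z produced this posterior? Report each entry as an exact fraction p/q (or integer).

z = [1]

x̄ = F·x = [-2, -5]
P̄ = F·P·Fᵀ + Q = [5 4; 4 16]
S = H·P̄·Hᵀ + R = [216]
K = P̄·Hᵀ·S⁻¹ = [11/108; 7/27]
x' − x̄ = [55/27, 140/27] = K·y
y = (KᵀK)⁻¹·Kᵀ·(x' − x̄) = [20]
z = y + H·x̄ = [20] + [-19] = [1]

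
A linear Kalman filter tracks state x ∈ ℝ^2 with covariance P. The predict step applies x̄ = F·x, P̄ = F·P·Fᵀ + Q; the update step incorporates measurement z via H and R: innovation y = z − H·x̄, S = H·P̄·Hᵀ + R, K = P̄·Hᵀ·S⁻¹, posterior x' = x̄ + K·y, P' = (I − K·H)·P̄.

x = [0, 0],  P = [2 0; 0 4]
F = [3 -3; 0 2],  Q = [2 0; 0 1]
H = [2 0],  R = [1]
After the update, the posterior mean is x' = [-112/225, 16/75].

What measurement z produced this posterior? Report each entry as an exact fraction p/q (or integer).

z = [-1]

x̄ = F·x = [0, 0]
P̄ = F·P·Fᵀ + Q = [56 -24; -24 17]
S = H·P̄·Hᵀ + R = [225]
K = P̄·Hᵀ·S⁻¹ = [112/225; -16/75]
x' − x̄ = [-112/225, 16/75] = K·y
y = (KᵀK)⁻¹·Kᵀ·(x' − x̄) = [-1]
z = y + H·x̄ = [-1] + [0] = [-1]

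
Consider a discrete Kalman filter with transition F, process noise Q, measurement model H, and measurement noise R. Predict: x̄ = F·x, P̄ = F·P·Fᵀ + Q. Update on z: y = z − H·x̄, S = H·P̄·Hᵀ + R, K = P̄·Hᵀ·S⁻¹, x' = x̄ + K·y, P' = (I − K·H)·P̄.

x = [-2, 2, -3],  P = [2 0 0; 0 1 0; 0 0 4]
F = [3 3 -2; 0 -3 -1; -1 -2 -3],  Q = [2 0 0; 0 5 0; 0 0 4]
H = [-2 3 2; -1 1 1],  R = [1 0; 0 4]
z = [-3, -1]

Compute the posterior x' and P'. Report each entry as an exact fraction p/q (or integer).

x' = [22181/3604, -7613/3604, 14041/1802]
P' = [123565/3604 23891/3604 44079/1802; 23891/3604 14437/3604 1421/1802; 44079/1802 1421/1802 21071/901]

x̄ = F·x = [6, -3, 7]
P̄ = F·P·Fᵀ + Q = [45 -1 12; -1 18 18; 12 18 46]
y = z − H·x̄ = [4, 1]
S = H·P̄·Hᵀ + R = [659 283; 283 127]
K = P̄·Hᵀ·S⁻¹ = [859/3604 -2879/3604; 1213/3604 -1653/3604; 389/1802 -129/1802]
x' = x̄ + K·y = [22181/3604, -7613/3604, 14041/1802]
P' = (I − K·H)·P̄ = [123565/3604 23891/3604 44079/1802; 23891/3604 14437/3604 1421/1802; 44079/1802 1421/1802 21071/901]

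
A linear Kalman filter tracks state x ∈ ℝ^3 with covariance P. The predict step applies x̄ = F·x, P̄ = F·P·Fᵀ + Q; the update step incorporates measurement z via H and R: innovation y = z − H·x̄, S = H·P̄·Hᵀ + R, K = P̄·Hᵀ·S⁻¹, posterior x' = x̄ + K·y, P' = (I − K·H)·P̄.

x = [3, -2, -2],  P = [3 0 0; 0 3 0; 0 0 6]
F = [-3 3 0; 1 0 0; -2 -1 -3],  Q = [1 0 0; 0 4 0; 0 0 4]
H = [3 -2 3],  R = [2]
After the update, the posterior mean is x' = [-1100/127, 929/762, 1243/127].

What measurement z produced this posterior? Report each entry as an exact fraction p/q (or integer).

z = [1]

x̄ = F·x = [-15, 3, 2]
P̄ = F·P·Fᵀ + Q = [55 -9 9; -9 7 -6; 9 -6 73]
S = H·P̄·Hᵀ + R = [1524]
K = P̄·Hᵀ·S⁻¹ = [35/254; -59/1524; 43/254]
x' − x̄ = [805/127, -1357/762, 989/127] = K·y
y = (KᵀK)⁻¹·Kᵀ·(x' − x̄) = [46]
z = y + H·x̄ = [46] + [-45] = [1]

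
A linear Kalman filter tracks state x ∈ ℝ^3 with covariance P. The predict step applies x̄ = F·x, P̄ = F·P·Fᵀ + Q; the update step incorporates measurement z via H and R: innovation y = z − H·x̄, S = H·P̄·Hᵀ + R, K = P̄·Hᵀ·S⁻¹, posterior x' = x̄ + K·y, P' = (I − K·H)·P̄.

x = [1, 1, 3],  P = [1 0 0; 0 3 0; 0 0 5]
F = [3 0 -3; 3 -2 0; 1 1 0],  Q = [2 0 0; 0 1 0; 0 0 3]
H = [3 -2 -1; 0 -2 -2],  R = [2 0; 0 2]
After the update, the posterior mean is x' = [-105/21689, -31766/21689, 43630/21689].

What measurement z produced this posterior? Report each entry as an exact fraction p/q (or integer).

x̄ = F·x = [-6, 1, 2]
P̄ = F·P·Fᵀ + Q = [56 9 3; 9 22 -3; 3 -3 7]
S = H·P̄·Hᵀ + R = [463 12; 12 94]
K = P̄·Hᵀ·S⁻¹ = [7053/21689 -6438/21689; -430/21689 -8713/21689; 424/21689 -1900/21689]
x' − x̄ = [130029/21689, -53455/21689, 252/21689] = K·y
y = (KᵀK)⁻¹·Kᵀ·(x' − x̄) = [23, 5]
z = y + H·x̄ = [23, 5] + [-22, -6] = [1, -1]

z = [1, -1]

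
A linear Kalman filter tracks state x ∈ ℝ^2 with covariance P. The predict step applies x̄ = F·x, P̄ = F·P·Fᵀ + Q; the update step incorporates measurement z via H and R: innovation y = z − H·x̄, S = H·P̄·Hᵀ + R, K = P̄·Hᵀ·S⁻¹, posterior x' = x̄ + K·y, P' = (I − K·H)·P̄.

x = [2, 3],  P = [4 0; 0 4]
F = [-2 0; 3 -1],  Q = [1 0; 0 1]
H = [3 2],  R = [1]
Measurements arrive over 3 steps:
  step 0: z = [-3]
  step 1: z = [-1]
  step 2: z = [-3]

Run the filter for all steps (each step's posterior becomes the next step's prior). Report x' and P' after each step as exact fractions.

step 0: x̄ = F·x = [-4, 3]
step 0: P̄ = F·P·Fᵀ + Q = [17 -24; -24 41]
step 0: y = z − H·x̄ = [3]
step 0: S = H·P̄·Hᵀ + R = [30]
step 0: K = P̄·Hᵀ·S⁻¹ = [1/10; 1/3]
step 0: x' = x̄ + K·y = [-37/10, 4]
step 0: P' = (I − K·H)·P̄ = [167/10 -25; -25 113/3]
step 1: x̄ = F·x = [37/5, -151/10]
step 1: P̄ = F·P·Fᵀ + Q = [339/5 -751/5; -751/5 10169/30]
step 1: y = z − H·x̄ = [7]
step 1: S = H·P̄·Hᵀ + R = [494/3]
step 1: K = P̄·Hᵀ·S⁻¹ = [-291/494; 341/247]
step 1: x' = x̄ + K·y = [8093/2470, -13427/2470]
step 1: P' = (I − K·H)·P̄ = [26331/2470 -20112/1235; -20112/1235 62041/2470]
step 2: x̄ = F·x = [-8093/1235, 18853/1235]
step 2: P̄ = F·P·Fᵀ + Q = [53897/1235 -119217/1235; -119217/1235 271417/1235]
step 2: y = z − H·x̄ = [-17132/1235]
step 2: S = H·P̄·Hᵀ + R = [141372/1235]
step 2: K = P̄·Hᵀ·S⁻¹ = [-8527/15708; 185183/141372]
step 2: x' = x̄ + K·y = [3838/3927, -102686/35343]
step 2: P' = (I − K·H)·P̄ = [51883/5236 -237737/15708; -237737/15708 3302041/141372]

step 0: x' = [-37/10, 4], P' = [167/10 -25; -25 113/3]
step 1: x' = [8093/2470, -13427/2470], P' = [26331/2470 -20112/1235; -20112/1235 62041/2470]
step 2: x' = [3838/3927, -102686/35343], P' = [51883/5236 -237737/15708; -237737/15708 3302041/141372]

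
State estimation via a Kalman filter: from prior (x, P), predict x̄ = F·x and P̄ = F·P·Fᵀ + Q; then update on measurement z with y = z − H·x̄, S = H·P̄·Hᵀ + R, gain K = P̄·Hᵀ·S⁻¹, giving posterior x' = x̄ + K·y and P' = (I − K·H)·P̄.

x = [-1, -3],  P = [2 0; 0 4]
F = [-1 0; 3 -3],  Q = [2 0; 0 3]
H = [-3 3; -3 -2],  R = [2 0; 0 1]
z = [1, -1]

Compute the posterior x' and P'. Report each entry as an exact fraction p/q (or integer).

x̄ = F·x = [1, 6]
P̄ = F·P·Fᵀ + Q = [4 -6; -6 57]
y = z − H·x̄ = [-14, 14]
S = H·P̄·Hᵀ + R = [659 -288; -288 193]
K = P̄·Hᵀ·S⁻¹ = [-5790/44243 -8640/44243; 8829/44243 -8832/44243]
x' = x̄ + K·y = [4343/44243, 18204/44243]
P' = (I − K·H)·P̄ = [3272/44243 -588/44243; -588/44243 5298/44243]

x' = [4343/44243, 18204/44243]
P' = [3272/44243 -588/44243; -588/44243 5298/44243]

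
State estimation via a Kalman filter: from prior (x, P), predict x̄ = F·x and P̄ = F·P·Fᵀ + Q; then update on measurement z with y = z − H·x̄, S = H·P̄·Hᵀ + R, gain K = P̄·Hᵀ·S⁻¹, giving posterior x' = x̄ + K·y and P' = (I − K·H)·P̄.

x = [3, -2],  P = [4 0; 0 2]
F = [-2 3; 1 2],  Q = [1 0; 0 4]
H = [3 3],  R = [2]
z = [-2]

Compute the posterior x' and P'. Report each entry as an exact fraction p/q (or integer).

x' = [-159/41, 1687/533]
P' = [382/41 -376/41; -376/41 4928/533]

x̄ = F·x = [-12, -1]
P̄ = F·P·Fᵀ + Q = [35 4; 4 16]
y = z − H·x̄ = [37]
S = H·P̄·Hᵀ + R = [533]
K = P̄·Hᵀ·S⁻¹ = [9/41; 60/533]
x' = x̄ + K·y = [-159/41, 1687/533]
P' = (I − K·H)·P̄ = [382/41 -376/41; -376/41 4928/533]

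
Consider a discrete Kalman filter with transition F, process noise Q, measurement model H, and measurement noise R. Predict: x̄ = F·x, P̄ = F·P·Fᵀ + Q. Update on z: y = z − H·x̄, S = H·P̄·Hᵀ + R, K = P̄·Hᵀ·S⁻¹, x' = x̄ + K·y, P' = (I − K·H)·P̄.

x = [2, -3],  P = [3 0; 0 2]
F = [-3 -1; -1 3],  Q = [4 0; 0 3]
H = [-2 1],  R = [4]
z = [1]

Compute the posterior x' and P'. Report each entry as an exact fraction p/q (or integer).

x' = [-411/74, -380/37]
P' = [915/148 789/74; 789/74 807/37]

x̄ = F·x = [-3, -11]
P̄ = F·P·Fᵀ + Q = [33 3; 3 24]
y = z − H·x̄ = [6]
S = H·P̄·Hᵀ + R = [148]
K = P̄·Hᵀ·S⁻¹ = [-63/148; 9/74]
x' = x̄ + K·y = [-411/74, -380/37]
P' = (I − K·H)·P̄ = [915/148 789/74; 789/74 807/37]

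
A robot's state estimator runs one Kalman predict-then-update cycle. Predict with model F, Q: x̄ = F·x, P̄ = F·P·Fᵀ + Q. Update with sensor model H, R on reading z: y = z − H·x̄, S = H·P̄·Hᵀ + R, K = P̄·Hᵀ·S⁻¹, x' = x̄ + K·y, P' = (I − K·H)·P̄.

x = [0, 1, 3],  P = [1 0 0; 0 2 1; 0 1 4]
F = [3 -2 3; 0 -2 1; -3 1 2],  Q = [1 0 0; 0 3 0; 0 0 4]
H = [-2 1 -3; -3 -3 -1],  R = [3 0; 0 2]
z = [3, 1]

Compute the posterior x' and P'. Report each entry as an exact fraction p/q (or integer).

x̄ = F·x = [7, 1, 7]
P̄ = F·P·Fᵀ + Q = [42 12 10; 12 11 1; 10 1 35]
y = z − H·x̄ = [37, 32]
S = H·P̄·Hᵀ + R = [563 478; 478 796]
K = P̄·Hᵀ·S⁻¹ = [64/13729 -3005/13729; 5181/54916 -15881/109832; -8275/27458 5247/54916]
x' = x̄ + K·y = [2311/13729, -7483/54916, -30017/27458]
P' = (I − K·H)·P̄ = [66286/13729 -44578/13729 -59114/13729; -44578/13729 131137/54916 78703/27458; -59114/13729 78703/27458 56664/13729]

x' = [2311/13729, -7483/54916, -30017/27458]
P' = [66286/13729 -44578/13729 -59114/13729; -44578/13729 131137/54916 78703/27458; -59114/13729 78703/27458 56664/13729]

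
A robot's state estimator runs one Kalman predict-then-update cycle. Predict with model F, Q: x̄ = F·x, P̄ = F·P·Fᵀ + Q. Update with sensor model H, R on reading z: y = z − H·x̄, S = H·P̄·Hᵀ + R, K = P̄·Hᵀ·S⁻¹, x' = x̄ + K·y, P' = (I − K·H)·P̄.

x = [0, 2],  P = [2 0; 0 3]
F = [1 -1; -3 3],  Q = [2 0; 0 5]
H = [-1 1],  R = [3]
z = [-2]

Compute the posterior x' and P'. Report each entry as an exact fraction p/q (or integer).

x' = [4/9, -11/9]
P' = [73/45 8/9; 8/9 55/18]

x̄ = F·x = [-2, 6]
P̄ = F·P·Fᵀ + Q = [7 -15; -15 50]
y = z − H·x̄ = [-10]
S = H·P̄·Hᵀ + R = [90]
K = P̄·Hᵀ·S⁻¹ = [-11/45; 13/18]
x' = x̄ + K·y = [4/9, -11/9]
P' = (I − K·H)·P̄ = [73/45 8/9; 8/9 55/18]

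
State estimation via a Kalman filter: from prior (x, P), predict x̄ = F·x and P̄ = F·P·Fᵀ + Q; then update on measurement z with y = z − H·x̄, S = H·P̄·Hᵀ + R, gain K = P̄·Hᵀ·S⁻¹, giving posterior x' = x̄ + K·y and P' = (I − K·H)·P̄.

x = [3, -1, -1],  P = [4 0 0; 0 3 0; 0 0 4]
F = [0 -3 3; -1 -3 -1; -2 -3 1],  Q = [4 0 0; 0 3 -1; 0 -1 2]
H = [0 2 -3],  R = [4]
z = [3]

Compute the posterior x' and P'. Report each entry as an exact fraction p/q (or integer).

x' = [319/79, 391/237, 3/79]
P' = [2770/79 779/79 558/79; 779/79 8810/237 1964/79; 558/79 1964/79 1348/79]

x̄ = F·x = [0, 1, -4]
P̄ = F·P·Fᵀ + Q = [67 15 39; 15 38 30; 39 30 49]
y = z − H·x̄ = [-11]
S = H·P̄·Hᵀ + R = [237]
K = P̄·Hᵀ·S⁻¹ = [-29/79; -14/237; -29/79]
x' = x̄ + K·y = [319/79, 391/237, 3/79]
P' = (I − K·H)·P̄ = [2770/79 779/79 558/79; 779/79 8810/237 1964/79; 558/79 1964/79 1348/79]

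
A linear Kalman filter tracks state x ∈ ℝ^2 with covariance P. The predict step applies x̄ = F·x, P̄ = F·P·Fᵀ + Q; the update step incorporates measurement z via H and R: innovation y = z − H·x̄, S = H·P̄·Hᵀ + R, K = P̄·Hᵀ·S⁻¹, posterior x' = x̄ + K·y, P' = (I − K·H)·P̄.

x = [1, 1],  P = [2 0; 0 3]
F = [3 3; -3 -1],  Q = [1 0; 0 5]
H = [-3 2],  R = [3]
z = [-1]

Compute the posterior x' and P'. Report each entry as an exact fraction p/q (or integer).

x' = [54/169, -11/169]
P' = [2006/845 2721/845; 2721/845 4281/845]

x̄ = F·x = [6, -4]
P̄ = F·P·Fᵀ + Q = [46 -27; -27 26]
y = z − H·x̄ = [25]
S = H·P̄·Hᵀ + R = [845]
K = P̄·Hᵀ·S⁻¹ = [-192/845; 133/845]
x' = x̄ + K·y = [54/169, -11/169]
P' = (I − K·H)·P̄ = [2006/845 2721/845; 2721/845 4281/845]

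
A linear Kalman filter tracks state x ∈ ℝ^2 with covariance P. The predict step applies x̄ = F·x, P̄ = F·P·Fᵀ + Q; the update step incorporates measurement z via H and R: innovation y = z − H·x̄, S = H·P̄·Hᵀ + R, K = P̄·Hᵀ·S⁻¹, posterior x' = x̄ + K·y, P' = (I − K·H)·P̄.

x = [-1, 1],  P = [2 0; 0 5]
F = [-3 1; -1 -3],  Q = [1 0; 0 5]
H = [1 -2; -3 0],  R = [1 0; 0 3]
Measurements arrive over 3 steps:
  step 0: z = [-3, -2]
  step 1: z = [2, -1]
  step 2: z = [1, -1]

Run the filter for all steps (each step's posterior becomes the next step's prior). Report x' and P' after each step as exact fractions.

step 0: x̄ = F·x = [4, -2]
step 0: P̄ = F·P·Fᵀ + Q = [24 -9; -9 52]
step 0: y = z − H·x̄ = [-11, 10]
step 0: S = H·P̄·Hᵀ + R = [269 -126; -126 219]
step 0: K = P̄·Hᵀ·S⁻¹ = [42/14345 -4692/14345; -1423/2869 -465/2869]
step 0: x' = x̄ + K·y = [9998/14345, 5265/2869]
step 0: P' = (I − K·H)·P̄ = [4692/14345 465/2869; 465/2869 944/2869]
step 1: x̄ = F·x = [-3669/14345, -88973/14345]
step 1: P̄ = F·P·Fᵀ + Q = [47343/14345 18516/14345; 18516/14345 132847/14345]
step 1: y = z − H·x̄ = [-145587/14345, -25352/14345]
step 1: S = H·P̄·Hᵀ + R = [519012/14345 -30933/14345; -30933/14345 469122/14345]
step 1: K = P̄·Hᵀ·S⁻¹ = [3437/1878495 -189499/626165; -546880/1127097 -56506/375699]
step 1: x' = x̄ + K·y = [163122/626165, -126757/125233]
step 1: P' = (I − K·H)·P̄ = [189499/626165 56506/375699; 56506/375699 358199/1127097]
step 2: x̄ = F·x = [-1123151/626165, 1738233/626165]
step 2: P̄ = F·P·Fᵀ + Q = [17690359/5635485 724912/626165; 724912/626165 5676379/626165]
step 2: y = z − H·x̄ = [5225782/626165, -3995618/626165]
step 2: S = H·P̄·Hᵀ + R = [201578656/5635485 -4641943/1878495; -4641943/1878495 19568854/626165]
step 2: K = P̄·Hᵀ·S⁻¹ = [4641943/2088435505 -628952283/2088435505; -202508700/417687101 -62431034/417687101]
step 2: x' = x̄ + K·y = [306121261/2088435505, -132198787/417687101]
step 2: P' = (I − K·H)·P̄ = [628952283/2088435505 62431034/417687101; 62431034/417687101 132469867/417687101]

step 0: x' = [9998/14345, 5265/2869], P' = [4692/14345 465/2869; 465/2869 944/2869]
step 1: x' = [163122/626165, -126757/125233], P' = [189499/626165 56506/375699; 56506/375699 358199/1127097]
step 2: x' = [306121261/2088435505, -132198787/417687101], P' = [628952283/2088435505 62431034/417687101; 62431034/417687101 132469867/417687101]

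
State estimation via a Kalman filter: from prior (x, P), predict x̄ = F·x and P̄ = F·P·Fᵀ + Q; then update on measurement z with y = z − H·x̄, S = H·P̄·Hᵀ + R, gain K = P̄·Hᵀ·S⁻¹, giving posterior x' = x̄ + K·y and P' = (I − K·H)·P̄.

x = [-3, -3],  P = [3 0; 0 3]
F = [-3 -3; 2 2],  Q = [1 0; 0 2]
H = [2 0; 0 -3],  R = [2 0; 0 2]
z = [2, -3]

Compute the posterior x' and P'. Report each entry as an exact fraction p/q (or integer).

x' = [667/717, 405/478]
P' = [329/717 -6/239; -6/239 49/239]

x̄ = F·x = [18, -12]
P̄ = F·P·Fᵀ + Q = [55 -36; -36 26]
y = z − H·x̄ = [-34, -39]
S = H·P̄·Hᵀ + R = [222 216; 216 236]
K = P̄·Hᵀ·S⁻¹ = [329/717 9/239; -6/239 -147/478]
x' = x̄ + K·y = [667/717, 405/478]
P' = (I − K·H)·P̄ = [329/717 -6/239; -6/239 49/239]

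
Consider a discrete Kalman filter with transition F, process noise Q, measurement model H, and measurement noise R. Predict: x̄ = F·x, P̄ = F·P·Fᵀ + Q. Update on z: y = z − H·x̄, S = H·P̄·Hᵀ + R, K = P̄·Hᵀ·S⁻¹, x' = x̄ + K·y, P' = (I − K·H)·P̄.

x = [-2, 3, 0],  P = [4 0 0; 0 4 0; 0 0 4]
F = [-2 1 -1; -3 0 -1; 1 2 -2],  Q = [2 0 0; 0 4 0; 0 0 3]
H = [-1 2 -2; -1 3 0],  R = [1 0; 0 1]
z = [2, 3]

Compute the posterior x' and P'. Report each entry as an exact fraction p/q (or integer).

x' = [142161/43205, 91738/43205, -4230/8641]
P' = [335706/43205 117028/43205 -9420/8641; 117028/43205 45484/43205 -2364/8641; -9420/8641 -2364/8641 4363/8641]

x̄ = F·x = [7, 6, 4]
P̄ = F·P·Fᵀ + Q = [26 28 8; 28 44 -4; 8 -4 39]
y = z − H·x̄ = [5, -8]
S = H·P̄·Hᵀ + R = [311 190; 190 255]
K = P̄·Hᵀ·S⁻¹ = [-1490/8641 15378/43205; -484/8641 19424/43205; -4034/8641 2328/8641]
x' = x̄ + K·y = [142161/43205, 91738/43205, -4230/8641]
P' = (I − K·H)·P̄ = [335706/43205 117028/43205 -9420/8641; 117028/43205 45484/43205 -2364/8641; -9420/8641 -2364/8641 4363/8641]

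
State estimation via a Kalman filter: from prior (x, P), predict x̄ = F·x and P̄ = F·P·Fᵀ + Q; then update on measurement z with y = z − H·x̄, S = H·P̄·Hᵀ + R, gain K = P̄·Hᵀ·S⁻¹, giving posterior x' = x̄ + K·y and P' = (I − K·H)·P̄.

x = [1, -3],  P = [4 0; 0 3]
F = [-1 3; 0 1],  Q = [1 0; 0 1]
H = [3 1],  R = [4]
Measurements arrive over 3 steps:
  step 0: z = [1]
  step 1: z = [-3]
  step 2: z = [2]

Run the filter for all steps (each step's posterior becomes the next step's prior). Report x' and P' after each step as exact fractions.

step 0: x' = [1/5, 2/175], P' = [1/2 -3/10; -3/10 439/350]
step 1: x' = [-51481/56675, -12062/56675], P' = [26157/56675 -11511/56675; -11511/56675 54753/56675]
step 2: x' = [4902170/7194823, -634972/7194823], P' = [3301060/7194823 -1464000/7194823; -1464000/7194823 6946952/7194823]

step 0: x̄ = F·x = [-10, -3]
step 0: P̄ = F·P·Fᵀ + Q = [32 9; 9 4]
step 0: y = z − H·x̄ = [34]
step 0: S = H·P̄·Hᵀ + R = [350]
step 0: K = P̄·Hᵀ·S⁻¹ = [3/10; 31/350]
step 0: x' = x̄ + K·y = [1/5, 2/175]
step 0: P' = (I − K·H)·P̄ = [1/2 -3/10; -3/10 439/350]
step 1: x̄ = F·x = [-29/175, 2/175]
step 1: P̄ = F·P·Fᵀ + Q = [2553/175 711/175; 711/175 789/350]
step 1: y = z − H·x̄ = [-88/35]
step 1: S = H·P̄·Hᵀ + R = [2267/14]
step 1: K = P̄·Hᵀ·S⁻¹ = [3348/11335; 1011/11335]
step 1: x' = x̄ + K·y = [-51481/56675, -12062/56675]
step 1: P' = (I − K·H)·P̄ = [26157/56675 -11511/56675; -11511/56675 54753/56675]
step 2: x̄ = F·x = [3059/11335, -12062/56675]
step 2: P̄ = F·P·Fᵀ + Q = [25787/2267 35154/11335; 35154/11335 111428/56675]
step 2: y = z − H·x̄ = [79527/56675]
step 2: S = H·P̄·Hᵀ + R = [7194823/56675]
step 2: K = P̄·Hᵀ·S⁻¹ = [2109795/7194823; 638738/7194823]
step 2: x' = x̄ + K·y = [4902170/7194823, -634972/7194823]
step 2: P' = (I − K·H)·P̄ = [3301060/7194823 -1464000/7194823; -1464000/7194823 6946952/7194823]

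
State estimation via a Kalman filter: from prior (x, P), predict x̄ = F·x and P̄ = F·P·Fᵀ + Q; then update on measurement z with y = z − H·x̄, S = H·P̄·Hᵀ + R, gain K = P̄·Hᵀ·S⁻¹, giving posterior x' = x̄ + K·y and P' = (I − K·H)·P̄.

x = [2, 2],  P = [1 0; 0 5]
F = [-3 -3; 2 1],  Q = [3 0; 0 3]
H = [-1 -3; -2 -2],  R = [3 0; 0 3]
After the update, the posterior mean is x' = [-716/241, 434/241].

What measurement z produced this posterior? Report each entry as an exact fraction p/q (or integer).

x̄ = F·x = [-12, 6]
P̄ = F·P·Fᵀ + Q = [57 -21; -21 12]
S = H·P̄·Hᵀ + R = [42 18; 18 111]
K = P̄·Hᵀ·S⁻¹ = [109/241 -174/241; -221/482 57/241]
x' − x̄ = [2176/241, -1012/241] = K·y
y = (KᵀK)⁻¹·Kᵀ·(x' − x̄) = [4, -10]
z = y + H·x̄ = [4, -10] + [-6, 12] = [-2, 2]

z = [-2, 2]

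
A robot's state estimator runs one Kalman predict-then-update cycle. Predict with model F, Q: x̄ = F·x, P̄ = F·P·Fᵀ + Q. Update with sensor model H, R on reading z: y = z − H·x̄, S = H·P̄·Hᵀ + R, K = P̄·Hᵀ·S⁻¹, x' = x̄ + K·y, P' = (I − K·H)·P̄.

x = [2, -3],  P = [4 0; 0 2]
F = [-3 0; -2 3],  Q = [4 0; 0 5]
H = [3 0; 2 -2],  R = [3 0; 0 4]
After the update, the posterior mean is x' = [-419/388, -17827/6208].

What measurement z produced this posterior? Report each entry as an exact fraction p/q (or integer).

x̄ = F·x = [-6, -13]
P̄ = F·P·Fᵀ + Q = [40 24; 24 39]
S = H·P̄·Hᵀ + R = [363 96; 96 128]
K = P̄·Hᵀ·S⁻¹ = [32/97 1/388; 63/194 -2967/6208]
x' − x̄ = [1909/388, 62877/6208] = K·y
y = (KᵀK)⁻¹·Kᵀ·(x' − x̄) = [15, -11]
z = y + H·x̄ = [15, -11] + [-18, 14] = [-3, 3]

z = [-3, 3]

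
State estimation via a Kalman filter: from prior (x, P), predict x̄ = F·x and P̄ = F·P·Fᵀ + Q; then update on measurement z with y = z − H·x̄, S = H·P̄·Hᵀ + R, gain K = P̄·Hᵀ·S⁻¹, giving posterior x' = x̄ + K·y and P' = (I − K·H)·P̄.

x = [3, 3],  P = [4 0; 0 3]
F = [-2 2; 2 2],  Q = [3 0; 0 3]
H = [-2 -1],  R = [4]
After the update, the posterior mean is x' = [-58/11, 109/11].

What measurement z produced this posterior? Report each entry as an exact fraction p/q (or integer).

x̄ = F·x = [0, 12]
P̄ = F·P·Fᵀ + Q = [31 -4; -4 31]
S = H·P̄·Hᵀ + R = [143]
K = P̄·Hᵀ·S⁻¹ = [-58/143; -23/143]
x' − x̄ = [-58/11, -23/11] = K·y
y = (KᵀK)⁻¹·Kᵀ·(x' − x̄) = [13]
z = y + H·x̄ = [13] + [-12] = [1]

z = [1]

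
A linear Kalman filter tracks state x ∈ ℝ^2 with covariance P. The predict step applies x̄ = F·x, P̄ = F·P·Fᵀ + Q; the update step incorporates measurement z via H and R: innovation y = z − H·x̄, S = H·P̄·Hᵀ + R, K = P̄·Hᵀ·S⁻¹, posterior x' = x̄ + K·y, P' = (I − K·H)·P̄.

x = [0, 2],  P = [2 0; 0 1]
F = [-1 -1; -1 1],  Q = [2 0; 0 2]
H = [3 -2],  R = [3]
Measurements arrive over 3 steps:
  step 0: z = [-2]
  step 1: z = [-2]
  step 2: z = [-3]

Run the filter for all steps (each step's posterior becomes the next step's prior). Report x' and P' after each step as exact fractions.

step 0: x' = [-1/7, 1], P' = [111/56 21/8; 21/8 33/8]
step 1: x' = [-30/449, 416/449], P' = [2441/2245 546/449; 546/449 870/449]
step 2: x' = [-90417/203596, 175041/203596], P' = [217359/203596 244977/203596; 244977/203596 393519/203596]

step 0: x̄ = F·x = [-2, 2]
step 0: P̄ = F·P·Fᵀ + Q = [5 1; 1 5]
step 0: y = z − H·x̄ = [8]
step 0: S = H·P̄·Hᵀ + R = [56]
step 0: K = P̄·Hᵀ·S⁻¹ = [13/56; -1/8]
step 0: x' = x̄ + K·y = [-1/7, 1]
step 0: P' = (I − K·H)·P̄ = [111/56 21/8; 21/8 33/8]
step 1: x̄ = F·x = [-6/7, 8/7]
step 1: P̄ = F·P·Fᵀ + Q = [187/14 -15/7; -15/7 20/7]
step 1: y = z − H·x̄ = [20/7]
step 1: S = H·P̄·Hᵀ + R = [2245/14]
step 1: K = P̄·Hᵀ·S⁻¹ = [621/2245; -34/449]
step 1: x' = x̄ + K·y = [-30/449, 416/449]
step 1: P' = (I − K·H)·P̄ = [2441/2245 546/449; 546/449 870/449]
step 2: x̄ = F·x = [-386/449, 446/449]
step 2: P̄ = F·P·Fᵀ + Q = [16741/2245 -1909/2245; -1909/2245 5821/2245]
step 2: y = z − H·x̄ = [703/449]
step 2: S = H·P̄·Hᵀ + R = [203596/2245]
step 2: K = P̄·Hᵀ·S⁻¹ = [54041/203596; -17369/203596]
step 2: x' = x̄ + K·y = [-90417/203596, 175041/203596]
step 2: P' = (I − K·H)·P̄ = [217359/203596 244977/203596; 244977/203596 393519/203596]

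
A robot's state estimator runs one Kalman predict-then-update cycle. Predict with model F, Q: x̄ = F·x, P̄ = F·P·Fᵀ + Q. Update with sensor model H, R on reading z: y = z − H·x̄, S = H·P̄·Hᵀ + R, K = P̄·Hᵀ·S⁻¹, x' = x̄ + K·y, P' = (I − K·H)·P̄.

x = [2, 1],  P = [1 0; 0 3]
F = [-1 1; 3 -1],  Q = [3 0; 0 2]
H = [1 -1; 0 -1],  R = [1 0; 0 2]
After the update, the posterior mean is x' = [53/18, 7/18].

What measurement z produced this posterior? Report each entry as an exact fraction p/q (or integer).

x̄ = F·x = [-1, 5]
P̄ = F·P·Fᵀ + Q = [7 -6; -6 14]
S = H·P̄·Hᵀ + R = [34 20; 20 16]
K = P̄·Hᵀ·S⁻¹ = [11/18 -7/18; -5/18 -19/36]
x' − x̄ = [71/18, -83/18] = K·y
y = (KᵀK)⁻¹·Kᵀ·(x' − x̄) = [9, 4]
z = y + H·x̄ = [9, 4] + [-6, -5] = [3, -1]

z = [3, -1]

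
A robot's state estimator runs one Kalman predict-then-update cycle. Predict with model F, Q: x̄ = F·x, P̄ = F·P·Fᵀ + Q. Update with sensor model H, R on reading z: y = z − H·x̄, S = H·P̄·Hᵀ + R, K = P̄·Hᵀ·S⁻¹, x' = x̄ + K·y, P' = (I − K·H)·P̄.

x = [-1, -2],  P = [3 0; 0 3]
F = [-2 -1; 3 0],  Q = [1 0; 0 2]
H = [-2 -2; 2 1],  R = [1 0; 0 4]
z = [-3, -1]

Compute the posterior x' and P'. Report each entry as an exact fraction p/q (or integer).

x̄ = F·x = [4, -3]
P̄ = F·P·Fᵀ + Q = [16 -18; -18 29]
y = z − H·x̄ = [-1, -6]
S = H·P̄·Hᵀ + R = [37 -14; -14 25]
K = P̄·Hᵀ·S⁻¹ = [296/729 574/729; -8/9 -7/9]
x' = x̄ + K·y = [-824/729, 23/9]
P' = (I − K·H)·P̄ = [2444/729 -32/9; -32/9 4]

x' = [-824/729, 23/9]
P' = [2444/729 -32/9; -32/9 4]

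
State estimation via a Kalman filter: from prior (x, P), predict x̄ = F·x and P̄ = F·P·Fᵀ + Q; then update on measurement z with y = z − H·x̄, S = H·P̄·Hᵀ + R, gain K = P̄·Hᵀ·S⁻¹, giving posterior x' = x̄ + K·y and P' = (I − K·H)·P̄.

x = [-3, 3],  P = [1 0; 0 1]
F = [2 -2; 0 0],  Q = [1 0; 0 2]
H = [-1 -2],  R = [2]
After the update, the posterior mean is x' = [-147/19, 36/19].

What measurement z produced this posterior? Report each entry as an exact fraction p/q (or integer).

x̄ = F·x = [-12, 0]
P̄ = F·P·Fᵀ + Q = [9 0; 0 2]
S = H·P̄·Hᵀ + R = [19]
K = P̄·Hᵀ·S⁻¹ = [-9/19; -4/19]
x' − x̄ = [81/19, 36/19] = K·y
y = (KᵀK)⁻¹·Kᵀ·(x' − x̄) = [-9]
z = y + H·x̄ = [-9] + [12] = [3]

z = [3]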